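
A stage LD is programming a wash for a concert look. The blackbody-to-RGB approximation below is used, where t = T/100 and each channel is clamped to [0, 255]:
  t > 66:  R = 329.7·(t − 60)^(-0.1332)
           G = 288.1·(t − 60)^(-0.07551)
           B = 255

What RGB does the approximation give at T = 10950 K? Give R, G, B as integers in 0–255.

t = 10950/100 = 109.5; the t > 66 branch applies.
R = 329.7·(109.5 − 60)^(-0.1332) = 329.7·49.5^(-0.1332) = 329.7·0.59467 = 196.064.
G = 288.1·(109.5 − 60)^(-0.07551) = 288.1·49.5^(-0.07551) = 288.1·0.74480 = 214.577.
B = 255 by definition for t > 66.
Rounded: (196, 215, 255).

R=196, G=215, B=255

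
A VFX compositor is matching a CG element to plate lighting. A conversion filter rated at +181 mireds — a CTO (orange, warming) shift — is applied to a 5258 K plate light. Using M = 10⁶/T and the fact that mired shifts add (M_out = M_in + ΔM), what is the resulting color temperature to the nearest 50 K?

2700 K

M_in = 10⁶/5258 = 190.19 mireds.
M_out = 190.19 + (+181) = 371.19 mireds.
T_out = 10⁶/371.19 = 2694.1 K → 2700 K.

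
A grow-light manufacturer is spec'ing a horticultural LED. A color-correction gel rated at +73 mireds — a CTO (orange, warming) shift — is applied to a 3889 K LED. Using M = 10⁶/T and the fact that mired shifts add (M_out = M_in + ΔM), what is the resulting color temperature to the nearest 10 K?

3030 K

M_in = 10⁶/3889 = 257.14 mireds.
M_out = 257.14 + (+73) = 330.14 mireds.
T_out = 10⁶/330.14 = 3029.1 K → 3030 K.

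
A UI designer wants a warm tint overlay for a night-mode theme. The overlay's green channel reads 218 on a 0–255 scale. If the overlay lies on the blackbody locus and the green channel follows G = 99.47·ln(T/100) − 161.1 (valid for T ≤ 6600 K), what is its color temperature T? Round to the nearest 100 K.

ln t = (218 + 161.1) / 99.47 = 3.8112.
t = e^3.8112 = 45.205.
T = 100·t = 4520 K → 4500 K to the nearest 100 K.

4500 K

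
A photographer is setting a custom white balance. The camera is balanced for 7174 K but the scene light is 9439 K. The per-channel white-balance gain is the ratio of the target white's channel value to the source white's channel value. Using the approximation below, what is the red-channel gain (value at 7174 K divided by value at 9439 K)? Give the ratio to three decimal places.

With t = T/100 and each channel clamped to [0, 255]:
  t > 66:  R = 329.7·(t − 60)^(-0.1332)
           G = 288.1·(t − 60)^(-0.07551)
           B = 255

At 9439 K (t = 94.39):
  R = 329.7·(94.39 − 60)^(-0.1332) = 329.7·34.39^(-0.1332) = 329.7·0.62423 = 205.810.
At 7174 K (t = 71.74):
  R = 329.7·(71.74 − 60)^(-0.1332) = 329.7·11.74^(-0.1332) = 329.7·0.72031 = 237.487.
Gain = 237.487 / 205.810 = 1.1539 → 1.154.

1.154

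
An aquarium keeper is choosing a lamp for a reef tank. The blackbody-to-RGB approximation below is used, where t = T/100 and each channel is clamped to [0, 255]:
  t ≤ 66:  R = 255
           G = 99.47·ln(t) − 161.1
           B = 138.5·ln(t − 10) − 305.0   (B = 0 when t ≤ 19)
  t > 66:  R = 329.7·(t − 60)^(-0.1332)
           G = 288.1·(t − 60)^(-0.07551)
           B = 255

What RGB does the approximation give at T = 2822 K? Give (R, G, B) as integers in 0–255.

t = 2822/100 = 28.22; the t ≤ 66 branch applies.
R = 255 by definition for t ≤ 66.
G = 99.47·ln 28.22 − 161.1 = 99.47·3.3400 − 161.1 = 171.133.
B = 138.5·ln(28.22 − 10) − 305.0 = 138.5·ln 18.22 − 305.0 = 138.5·2.9025 − 305.0 = 96.999.
Rounded: (255, 171, 97).

(255, 171, 97)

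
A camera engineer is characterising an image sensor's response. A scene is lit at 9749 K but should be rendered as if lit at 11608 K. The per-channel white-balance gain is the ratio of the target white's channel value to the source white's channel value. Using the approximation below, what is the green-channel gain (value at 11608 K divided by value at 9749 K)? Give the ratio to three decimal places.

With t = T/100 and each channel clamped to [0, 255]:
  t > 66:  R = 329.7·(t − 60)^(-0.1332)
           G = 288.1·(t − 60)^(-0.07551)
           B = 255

At 9749 K (t = 97.49):
  G = 288.1·(97.49 − 60)^(-0.07551) = 288.1·37.49^(-0.07551) = 288.1·0.76060 = 219.128.
At 11608 K (t = 116.08):
  G = 288.1·(116.08 − 60)^(-0.07551) = 288.1·56.08^(-0.07551) = 288.1·0.73782 = 212.565.
Gain = 212.565 / 219.128 = 0.9700 → 0.970.

0.970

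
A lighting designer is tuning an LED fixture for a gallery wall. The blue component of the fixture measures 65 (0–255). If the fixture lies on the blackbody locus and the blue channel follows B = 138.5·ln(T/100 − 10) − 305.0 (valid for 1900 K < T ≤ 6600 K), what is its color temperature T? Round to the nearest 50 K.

2450 K

ln(t − 10) = (65 + 305.0) / 138.5 = 2.6715.
t − 10 = e^2.6715 = 14.461, so t = 24.461.
T = 100·t = 2446 K → 2450 K to the nearest 50 K.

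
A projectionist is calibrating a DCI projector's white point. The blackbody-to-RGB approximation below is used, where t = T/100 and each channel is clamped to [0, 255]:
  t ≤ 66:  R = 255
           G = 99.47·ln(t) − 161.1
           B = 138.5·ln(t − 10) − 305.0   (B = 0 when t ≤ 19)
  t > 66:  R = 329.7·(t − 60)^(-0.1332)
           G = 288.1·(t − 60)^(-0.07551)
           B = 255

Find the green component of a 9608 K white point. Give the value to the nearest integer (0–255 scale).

220

t = 9608/100 = 96.08; the t > 66 branch applies.
G = 288.1·(96.08 − 60)^(-0.07551) = 288.1·36.08^(-0.07551) = 288.1·0.76280 = 219.763.
Rounded: 220.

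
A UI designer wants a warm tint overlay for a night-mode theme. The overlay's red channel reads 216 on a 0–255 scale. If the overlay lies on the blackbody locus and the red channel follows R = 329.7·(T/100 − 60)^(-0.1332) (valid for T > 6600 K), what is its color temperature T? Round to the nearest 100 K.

(t − 60)^(-0.1332) = 216/329.7 = 0.65514.
t − 60 = 0.65514^(1/-0.1332) = 0.65514^(-7.508) = 23.926, so t = 83.926.
T = 100·t = 8393 K → 8400 K to the nearest 100 K.

8400 K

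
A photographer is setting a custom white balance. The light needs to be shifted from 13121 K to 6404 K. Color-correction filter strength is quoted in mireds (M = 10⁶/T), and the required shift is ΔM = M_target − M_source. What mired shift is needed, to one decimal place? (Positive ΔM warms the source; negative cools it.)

M_source = 10⁶/13121 = 76.214; M_target = 10⁶/6404 = 156.152.
ΔM = 156.152 − 76.214 = 79.939 → +79.9 mireds, a warming shift.

+79.9 mireds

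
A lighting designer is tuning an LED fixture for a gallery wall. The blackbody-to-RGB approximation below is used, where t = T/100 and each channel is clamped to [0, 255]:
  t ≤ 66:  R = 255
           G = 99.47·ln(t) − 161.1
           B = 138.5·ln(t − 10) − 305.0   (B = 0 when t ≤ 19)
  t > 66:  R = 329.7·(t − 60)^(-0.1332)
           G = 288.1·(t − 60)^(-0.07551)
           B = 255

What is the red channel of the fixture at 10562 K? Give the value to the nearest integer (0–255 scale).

t = 10562/100 = 105.62; the t > 66 branch applies.
R = 329.7·(105.62 − 60)^(-0.1332) = 329.7·45.62^(-0.1332) = 329.7·0.60117 = 198.207.
Rounded: 198.

198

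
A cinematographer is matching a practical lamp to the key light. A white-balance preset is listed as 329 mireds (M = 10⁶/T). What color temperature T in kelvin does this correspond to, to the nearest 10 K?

3040 K

T = 10⁶ / 329 = 3039.51 K → 3040 K.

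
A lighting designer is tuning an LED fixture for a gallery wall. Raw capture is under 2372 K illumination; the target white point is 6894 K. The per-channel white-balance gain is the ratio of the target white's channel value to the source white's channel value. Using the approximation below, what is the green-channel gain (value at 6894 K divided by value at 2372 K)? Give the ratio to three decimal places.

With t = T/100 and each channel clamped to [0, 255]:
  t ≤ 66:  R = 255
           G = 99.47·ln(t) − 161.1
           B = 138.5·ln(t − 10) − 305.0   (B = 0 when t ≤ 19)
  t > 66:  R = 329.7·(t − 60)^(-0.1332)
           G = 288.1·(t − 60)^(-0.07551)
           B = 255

1.587

At 2372 K (t = 23.72):
  G = 99.47·ln 23.72 − 161.1 = 99.47·3.1663 − 161.1 = 153.854.
At 6894 K (t = 68.94):
  G = 288.1·(68.94 − 60)^(-0.07551) = 288.1·8.94^(-0.07551) = 288.1·0.84755 = 244.179.
Gain = 244.179 / 153.854 = 1.5871 → 1.587.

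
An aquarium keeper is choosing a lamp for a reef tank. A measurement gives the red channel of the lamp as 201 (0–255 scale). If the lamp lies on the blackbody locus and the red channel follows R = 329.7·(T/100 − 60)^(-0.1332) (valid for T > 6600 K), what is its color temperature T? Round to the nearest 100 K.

10100 K

(t − 60)^(-0.1332) = 201/329.7 = 0.60965.
t − 60 = 0.60965^(1/-0.1332) = 0.60965^(-7.508) = 41.071, so t = 101.071.
T = 100·t = 10107 K → 10100 K to the nearest 100 K.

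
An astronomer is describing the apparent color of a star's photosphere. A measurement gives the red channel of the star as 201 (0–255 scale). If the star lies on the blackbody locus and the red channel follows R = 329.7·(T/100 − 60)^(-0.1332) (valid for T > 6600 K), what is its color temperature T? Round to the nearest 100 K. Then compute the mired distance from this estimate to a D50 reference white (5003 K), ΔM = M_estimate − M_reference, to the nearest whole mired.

(t − 60)^(-0.1332) = 201/329.7 = 0.60965.
t − 60 = 0.60965^(1/-0.1332) = 0.60965^(-7.508) = 41.071, so t = 101.071.
T = 100·t = 10107 K → 10100 K to the nearest 100 K.
M_estimate = 10⁶/10100 = 99.01; M_reference = 10⁶/5003 = 199.88.
ΔM = 99.01 − 199.88 = -100.87 → -101 mireds.

-101 mireds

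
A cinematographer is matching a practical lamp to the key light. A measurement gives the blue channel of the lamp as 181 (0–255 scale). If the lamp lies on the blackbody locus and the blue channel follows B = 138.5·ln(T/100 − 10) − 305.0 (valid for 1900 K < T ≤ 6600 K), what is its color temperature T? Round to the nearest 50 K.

ln(t − 10) = (181 + 305.0) / 138.5 = 3.5090.
t − 10 = e^3.5090 = 33.416, so t = 43.416.
T = 100·t = 4342 K → 4350 K to the nearest 50 K.

4350 K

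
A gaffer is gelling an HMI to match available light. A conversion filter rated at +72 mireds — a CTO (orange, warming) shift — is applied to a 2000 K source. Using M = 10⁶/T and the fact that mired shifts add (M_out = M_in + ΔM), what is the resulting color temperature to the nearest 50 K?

1750 K

M_in = 10⁶/2000 = 500.00 mireds.
M_out = 500.00 + (+72) = 572.00 mireds.
T_out = 10⁶/572.00 = 1748.3 K → 1750 K.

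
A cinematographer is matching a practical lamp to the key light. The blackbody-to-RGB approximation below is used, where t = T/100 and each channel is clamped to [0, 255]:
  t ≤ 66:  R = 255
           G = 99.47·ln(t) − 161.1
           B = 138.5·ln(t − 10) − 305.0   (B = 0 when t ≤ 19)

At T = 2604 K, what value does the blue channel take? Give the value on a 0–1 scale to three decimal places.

t = 2604/100 = 26.04; the t ≤ 66 branch applies.
B = 138.5·ln(26.04 − 10) − 305.0 = 138.5·ln 16.04 − 305.0 = 138.5·2.7751 − 305.0 = 79.349.
On a 0–1 scale: 79.349/255 = 0.3112 → 0.311.

0.311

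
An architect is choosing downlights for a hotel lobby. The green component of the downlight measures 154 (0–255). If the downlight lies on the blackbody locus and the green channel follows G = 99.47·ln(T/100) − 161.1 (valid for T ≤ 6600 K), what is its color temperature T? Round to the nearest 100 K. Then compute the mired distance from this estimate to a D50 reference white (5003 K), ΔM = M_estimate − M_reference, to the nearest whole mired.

+217 mireds

ln t = (154 + 161.1) / 99.47 = 3.1678.
t = e^3.1678 = 23.755.
T = 100·t = 2375 K → 2400 K to the nearest 100 K.
M_estimate = 10⁶/2400 = 416.67; M_reference = 10⁶/5003 = 199.88.
ΔM = 416.67 − 199.88 = 216.79 → +217 mireds.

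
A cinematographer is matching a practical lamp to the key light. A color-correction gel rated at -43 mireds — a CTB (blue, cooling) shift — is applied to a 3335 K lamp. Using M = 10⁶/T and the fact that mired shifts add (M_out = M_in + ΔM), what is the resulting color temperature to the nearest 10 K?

3890 K

M_in = 10⁶/3335 = 299.85 mireds.
M_out = 299.85 + (-43) = 256.85 mireds.
T_out = 10⁶/256.85 = 3893.3 K → 3890 K.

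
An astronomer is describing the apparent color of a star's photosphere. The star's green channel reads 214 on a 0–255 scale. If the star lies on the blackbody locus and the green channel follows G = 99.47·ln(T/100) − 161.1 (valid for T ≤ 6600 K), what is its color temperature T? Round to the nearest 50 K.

ln t = (214 + 161.1) / 99.47 = 3.7710.
t = e^3.7710 = 43.423.
T = 100·t = 4342 K → 4350 K to the nearest 50 K.

4350 K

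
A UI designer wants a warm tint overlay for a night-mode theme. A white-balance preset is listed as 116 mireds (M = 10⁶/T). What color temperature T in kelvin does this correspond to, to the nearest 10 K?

T = 10⁶ / 116 = 8620.69 K → 8620 K.

8620 K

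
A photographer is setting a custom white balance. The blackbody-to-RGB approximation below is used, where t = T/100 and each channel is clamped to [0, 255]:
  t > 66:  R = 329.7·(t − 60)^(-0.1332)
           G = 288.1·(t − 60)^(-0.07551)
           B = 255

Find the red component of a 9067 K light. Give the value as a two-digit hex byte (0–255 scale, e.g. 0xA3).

0xD1

t = 9067/100 = 90.67; the t > 66 branch applies.
R = 329.7·(90.67 − 60)^(-0.1332) = 329.7·30.67^(-0.1332) = 329.7·0.63383 = 208.972.
Rounded: 209; in hex, 0xD1.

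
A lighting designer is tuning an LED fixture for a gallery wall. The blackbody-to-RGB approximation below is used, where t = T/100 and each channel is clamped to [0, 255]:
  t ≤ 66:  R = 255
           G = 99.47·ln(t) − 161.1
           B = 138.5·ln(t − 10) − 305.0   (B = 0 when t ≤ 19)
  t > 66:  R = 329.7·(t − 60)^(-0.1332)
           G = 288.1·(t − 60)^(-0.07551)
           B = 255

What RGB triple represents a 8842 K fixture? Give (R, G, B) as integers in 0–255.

t = 8842/100 = 88.42; the t > 66 branch applies.
R = 329.7·(88.42 − 60)^(-0.1332) = 329.7·28.42^(-0.1332) = 329.7·0.64029 = 211.104.
G = 288.1·(88.42 − 60)^(-0.07551) = 288.1·28.42^(-0.07551) = 288.1·0.77667 = 223.759.
B = 255 by definition for t > 66.
Rounded: (211, 224, 255).

(211, 224, 255)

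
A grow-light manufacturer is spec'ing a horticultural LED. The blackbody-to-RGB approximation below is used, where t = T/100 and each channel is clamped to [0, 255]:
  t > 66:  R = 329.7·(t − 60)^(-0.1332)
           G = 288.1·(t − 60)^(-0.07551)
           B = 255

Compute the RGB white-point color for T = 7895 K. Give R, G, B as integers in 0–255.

t = 7895/100 = 78.95; the t > 66 branch applies.
R = 329.7·(78.95 − 60)^(-0.1332) = 329.7·18.95^(-0.1332) = 329.7·0.67581 = 222.813.
G = 288.1·(78.95 − 60)^(-0.07551) = 288.1·18.95^(-0.07551) = 288.1·0.80081 = 230.712.
B = 255 by definition for t > 66.
Rounded: (223, 231, 255).

R=223, G=231, B=255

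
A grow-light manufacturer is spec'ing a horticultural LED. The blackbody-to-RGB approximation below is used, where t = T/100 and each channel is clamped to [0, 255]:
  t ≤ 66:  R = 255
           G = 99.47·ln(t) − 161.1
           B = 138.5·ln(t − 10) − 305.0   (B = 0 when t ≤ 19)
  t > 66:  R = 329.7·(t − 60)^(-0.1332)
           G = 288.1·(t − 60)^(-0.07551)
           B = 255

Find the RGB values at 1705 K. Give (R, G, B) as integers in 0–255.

t = 1705/100 = 17.05; the t ≤ 66 branch applies.
R = 255 by definition for t ≤ 66.
G = 99.47·ln 17.05 − 161.1 = 99.47·2.8362 − 161.1 = 121.012.
t = 17.05 ≤ 19, so B = 0.
Rounded: (255, 121, 0).

(255, 121, 0)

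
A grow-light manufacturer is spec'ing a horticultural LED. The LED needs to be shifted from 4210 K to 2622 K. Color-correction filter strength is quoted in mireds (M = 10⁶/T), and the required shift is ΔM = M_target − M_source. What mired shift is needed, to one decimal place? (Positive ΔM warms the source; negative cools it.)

+143.9 mireds

M_source = 10⁶/4210 = 237.530; M_target = 10⁶/2622 = 381.388.
ΔM = 381.388 − 237.530 = 143.859 → +143.9 mireds, a warming shift.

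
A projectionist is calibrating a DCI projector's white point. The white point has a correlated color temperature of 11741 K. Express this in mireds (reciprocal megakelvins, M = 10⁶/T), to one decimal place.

M = 10⁶ / 11741 = 85.172 → 85.2 mireds.

85.2 mireds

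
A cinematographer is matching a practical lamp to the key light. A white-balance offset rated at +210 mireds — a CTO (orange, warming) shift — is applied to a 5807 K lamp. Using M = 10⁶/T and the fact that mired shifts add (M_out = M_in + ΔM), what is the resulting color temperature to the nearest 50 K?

M_in = 10⁶/5807 = 172.21 mireds.
M_out = 172.21 + (+210) = 382.21 mireds.
T_out = 10⁶/382.21 = 2616.4 K → 2600 K.

2600 K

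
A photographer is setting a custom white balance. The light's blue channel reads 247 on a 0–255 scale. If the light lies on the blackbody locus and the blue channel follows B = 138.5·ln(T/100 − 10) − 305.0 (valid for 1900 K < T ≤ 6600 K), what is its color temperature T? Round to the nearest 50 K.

ln(t − 10) = (247 + 305.0) / 138.5 = 3.9856.
t − 10 = e^3.9856 = 53.815, so t = 63.815.
T = 100·t = 6382 K → 6400 K to the nearest 50 K.

6400 K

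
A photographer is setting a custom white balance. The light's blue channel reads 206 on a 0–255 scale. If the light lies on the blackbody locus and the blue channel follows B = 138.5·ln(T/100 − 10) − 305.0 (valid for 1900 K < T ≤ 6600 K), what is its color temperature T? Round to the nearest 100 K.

ln(t − 10) = (206 + 305.0) / 138.5 = 3.6895.
t − 10 = e^3.6895 = 40.026, so t = 50.026.
T = 100·t = 5003 K → 5000 K to the nearest 100 K.

5000 K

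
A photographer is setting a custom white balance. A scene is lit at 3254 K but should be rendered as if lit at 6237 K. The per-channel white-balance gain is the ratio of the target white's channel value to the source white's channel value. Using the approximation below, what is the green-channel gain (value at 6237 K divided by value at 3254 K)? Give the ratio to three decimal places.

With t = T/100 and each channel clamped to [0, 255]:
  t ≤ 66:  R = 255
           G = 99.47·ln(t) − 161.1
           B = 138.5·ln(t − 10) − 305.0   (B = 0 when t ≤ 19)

At 3254 K (t = 32.54):
  G = 99.47·ln 32.54 − 161.1 = 99.47·3.4825 − 161.1 = 185.301.
At 6237 K (t = 62.37):
  G = 99.47·ln 62.37 − 161.1 = 99.47·4.1331 − 161.1 = 250.018.
Gain = 250.018 / 185.301 = 1.3493 → 1.349.

1.349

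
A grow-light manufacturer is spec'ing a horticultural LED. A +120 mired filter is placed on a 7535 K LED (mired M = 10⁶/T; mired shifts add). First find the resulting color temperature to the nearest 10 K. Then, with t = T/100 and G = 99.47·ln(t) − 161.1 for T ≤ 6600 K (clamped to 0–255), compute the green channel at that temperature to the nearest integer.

205

M_in = 10⁶/7535 = 132.71; M_out = 132.71 + (+120) = 252.71.
T_out = 10⁶/252.71 = 3957.0 K → 3960 K; t = 39.6.
G = 99.47·ln 39.6 − 161.1 = 99.47·3.6788 − 161.1 = 204.833.
Rounded: 205.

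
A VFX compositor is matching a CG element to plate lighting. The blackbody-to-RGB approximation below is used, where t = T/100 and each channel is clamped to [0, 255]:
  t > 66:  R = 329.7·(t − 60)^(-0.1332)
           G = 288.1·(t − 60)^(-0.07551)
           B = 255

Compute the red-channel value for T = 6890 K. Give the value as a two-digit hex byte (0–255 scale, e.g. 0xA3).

t = 6890/100 = 68.9; the t > 66 branch applies.
R = 329.7·(68.9 − 60)^(-0.1332) = 329.7·8.9^(-0.1332) = 329.7·0.74738 = 246.411.
Rounded: 246; in hex, 0xF6.

0xF6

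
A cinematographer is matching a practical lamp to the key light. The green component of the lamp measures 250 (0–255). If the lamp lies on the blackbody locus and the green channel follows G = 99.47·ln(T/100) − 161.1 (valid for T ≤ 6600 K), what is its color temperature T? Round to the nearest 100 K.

6200 K

ln t = (250 + 161.1) / 99.47 = 4.1329.
t = e^4.1329 = 62.359.
T = 100·t = 6236 K → 6200 K to the nearest 100 K.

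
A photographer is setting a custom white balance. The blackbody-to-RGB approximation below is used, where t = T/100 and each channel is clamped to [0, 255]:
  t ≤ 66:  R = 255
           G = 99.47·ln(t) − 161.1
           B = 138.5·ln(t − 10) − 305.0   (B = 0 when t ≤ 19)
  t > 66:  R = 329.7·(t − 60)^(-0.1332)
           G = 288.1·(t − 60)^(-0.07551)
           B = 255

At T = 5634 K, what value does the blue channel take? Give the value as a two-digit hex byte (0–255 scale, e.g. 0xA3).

t = 5634/100 = 56.34; the t ≤ 66 branch applies.
B = 138.5·ln(56.34 − 10) − 305.0 = 138.5·ln 46.34 − 305.0 = 138.5·3.8360 − 305.0 = 226.287.
Rounded: 226; in hex, 0xE2.

0xE2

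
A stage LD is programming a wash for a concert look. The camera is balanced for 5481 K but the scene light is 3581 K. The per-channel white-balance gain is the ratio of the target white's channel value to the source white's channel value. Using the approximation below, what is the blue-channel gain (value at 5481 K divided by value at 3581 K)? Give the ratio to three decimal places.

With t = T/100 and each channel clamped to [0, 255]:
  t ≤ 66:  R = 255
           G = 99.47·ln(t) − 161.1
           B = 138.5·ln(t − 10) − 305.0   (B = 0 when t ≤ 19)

1.526

At 3581 K (t = 35.81):
  B = 138.5·ln(35.81 − 10) − 305.0 = 138.5·ln 25.81 − 305.0 = 138.5·3.2508 − 305.0 = 145.231.
At 5481 K (t = 54.81):
  B = 138.5·ln(54.81 − 10) − 305.0 = 138.5·ln 44.81 − 305.0 = 138.5·3.8024 − 305.0 = 221.637.
Gain = 221.637 / 145.231 = 1.5261 → 1.526.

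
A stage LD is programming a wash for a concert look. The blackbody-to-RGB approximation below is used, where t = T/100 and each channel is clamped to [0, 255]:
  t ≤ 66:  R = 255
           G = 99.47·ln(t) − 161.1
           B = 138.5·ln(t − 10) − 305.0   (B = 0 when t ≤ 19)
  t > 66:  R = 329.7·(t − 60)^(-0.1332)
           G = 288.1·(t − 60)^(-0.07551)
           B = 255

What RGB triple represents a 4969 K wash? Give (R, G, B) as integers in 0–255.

(255, 227, 205)

t = 4969/100 = 49.69; the t ≤ 66 branch applies.
R = 255 by definition for t ≤ 66.
G = 99.47·ln 49.69 − 161.1 = 99.47·3.9058 − 161.1 = 227.410.
B = 138.5·ln(49.69 − 10) − 305.0 = 138.5·ln 39.69 − 305.0 = 138.5·3.6811 − 305.0 = 204.832.
Rounded: (255, 227, 205).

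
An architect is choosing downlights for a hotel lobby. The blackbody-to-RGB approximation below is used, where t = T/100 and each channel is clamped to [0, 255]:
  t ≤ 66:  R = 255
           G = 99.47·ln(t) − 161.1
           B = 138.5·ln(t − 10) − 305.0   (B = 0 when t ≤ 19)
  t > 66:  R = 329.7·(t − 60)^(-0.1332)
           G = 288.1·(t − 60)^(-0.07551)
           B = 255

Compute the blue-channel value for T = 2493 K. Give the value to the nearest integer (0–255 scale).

69

t = 2493/100 = 24.93; the t ≤ 66 branch applies.
B = 138.5·ln(24.93 − 10) − 305.0 = 138.5·ln 14.93 − 305.0 = 138.5·2.7034 − 305.0 = 69.417.
Rounded: 69.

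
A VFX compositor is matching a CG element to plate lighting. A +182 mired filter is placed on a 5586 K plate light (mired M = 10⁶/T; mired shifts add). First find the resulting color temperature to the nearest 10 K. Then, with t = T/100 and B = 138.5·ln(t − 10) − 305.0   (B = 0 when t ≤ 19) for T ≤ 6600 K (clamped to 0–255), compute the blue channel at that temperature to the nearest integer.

93

M_in = 10⁶/5586 = 179.02; M_out = 179.02 + (+182) = 361.02.
T_out = 10⁶/361.02 = 2769.9 K → 2770 K; t = 27.7.
B = 138.5·ln(27.7 − 10) − 305.0 = 138.5·ln 17.7 − 305.0 = 138.5·2.8736 − 305.0 = 92.989.
Rounded: 93.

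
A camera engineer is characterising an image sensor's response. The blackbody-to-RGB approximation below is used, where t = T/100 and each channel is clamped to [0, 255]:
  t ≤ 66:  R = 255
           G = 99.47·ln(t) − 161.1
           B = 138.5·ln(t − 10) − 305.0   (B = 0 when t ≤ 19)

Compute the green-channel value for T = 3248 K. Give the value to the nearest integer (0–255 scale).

t = 3248/100 = 32.48; the t ≤ 66 branch applies.
G = 99.47·ln 32.48 − 161.1 = 99.47·3.4806 − 161.1 = 185.118.
Rounded: 185.

185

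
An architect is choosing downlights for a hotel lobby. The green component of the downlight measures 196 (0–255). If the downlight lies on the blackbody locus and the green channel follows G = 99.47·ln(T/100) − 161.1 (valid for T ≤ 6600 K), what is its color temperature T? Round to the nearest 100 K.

3600 K

ln t = (196 + 161.1) / 99.47 = 3.5900.
t = e^3.5900 = 36.235.
T = 100·t = 3624 K → 3600 K to the nearest 100 K.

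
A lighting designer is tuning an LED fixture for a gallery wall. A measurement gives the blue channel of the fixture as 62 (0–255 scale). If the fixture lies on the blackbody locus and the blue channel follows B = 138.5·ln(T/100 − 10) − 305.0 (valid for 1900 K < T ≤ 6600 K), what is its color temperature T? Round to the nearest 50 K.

ln(t − 10) = (62 + 305.0) / 138.5 = 2.6498.
t − 10 = e^2.6498 = 14.151, so t = 24.151.
T = 100·t = 2415 K → 2400 K to the nearest 50 K.

2400 K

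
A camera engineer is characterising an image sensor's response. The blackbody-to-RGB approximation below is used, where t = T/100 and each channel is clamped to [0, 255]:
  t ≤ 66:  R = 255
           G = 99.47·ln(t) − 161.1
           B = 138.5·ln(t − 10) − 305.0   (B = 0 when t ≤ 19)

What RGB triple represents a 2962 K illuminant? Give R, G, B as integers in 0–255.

R=255, G=176, B=107

t = 2962/100 = 29.62; the t ≤ 66 branch applies.
R = 255 by definition for t ≤ 66.
G = 99.47·ln 29.62 − 161.1 = 99.47·3.3884 − 161.1 = 175.949.
B = 138.5·ln(29.62 − 10) − 305.0 = 138.5·ln 19.62 − 305.0 = 138.5·2.9765 − 305.0 = 107.252.
Rounded: (255, 176, 107).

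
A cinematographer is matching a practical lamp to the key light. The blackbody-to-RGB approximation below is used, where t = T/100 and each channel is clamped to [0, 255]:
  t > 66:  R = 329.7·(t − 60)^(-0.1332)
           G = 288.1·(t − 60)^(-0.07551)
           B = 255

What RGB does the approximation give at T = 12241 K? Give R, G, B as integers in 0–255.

R=190, G=211, B=255

t = 12241/100 = 122.41; the t > 66 branch applies.
R = 329.7·(122.41 − 60)^(-0.1332) = 329.7·62.41^(-0.1332) = 329.7·0.57660 = 190.104.
G = 288.1·(122.41 − 60)^(-0.07551) = 288.1·62.41^(-0.07551) = 288.1·0.73188 = 210.855.
B = 255 by definition for t > 66.
Rounded: (190, 211, 255).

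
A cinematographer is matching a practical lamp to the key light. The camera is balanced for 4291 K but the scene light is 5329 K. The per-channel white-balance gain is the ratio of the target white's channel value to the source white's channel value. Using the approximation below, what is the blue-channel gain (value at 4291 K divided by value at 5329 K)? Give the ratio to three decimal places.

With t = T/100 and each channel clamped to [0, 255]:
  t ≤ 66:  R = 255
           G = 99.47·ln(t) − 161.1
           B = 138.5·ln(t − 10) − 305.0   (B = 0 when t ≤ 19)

0.825

At 5329 K (t = 53.29):
  B = 138.5·ln(53.29 − 10) − 305.0 = 138.5·ln 43.29 − 305.0 = 138.5·3.7679 − 305.0 = 216.857.
At 4291 K (t = 42.91):
  B = 138.5·ln(42.91 − 10) − 305.0 = 138.5·ln 32.91 − 305.0 = 138.5·3.4938 − 305.0 = 178.888.
Gain = 178.888 / 216.857 = 0.8249 → 0.825.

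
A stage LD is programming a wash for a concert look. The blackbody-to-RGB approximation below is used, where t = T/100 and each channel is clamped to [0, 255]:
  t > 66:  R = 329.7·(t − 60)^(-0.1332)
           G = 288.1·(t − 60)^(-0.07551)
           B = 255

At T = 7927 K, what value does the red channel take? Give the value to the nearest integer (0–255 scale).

222

t = 7927/100 = 79.27; the t > 66 branch applies.
R = 329.7·(79.27 − 60)^(-0.1332) = 329.7·19.27^(-0.1332) = 329.7·0.67430 = 222.317.
Rounded: 222.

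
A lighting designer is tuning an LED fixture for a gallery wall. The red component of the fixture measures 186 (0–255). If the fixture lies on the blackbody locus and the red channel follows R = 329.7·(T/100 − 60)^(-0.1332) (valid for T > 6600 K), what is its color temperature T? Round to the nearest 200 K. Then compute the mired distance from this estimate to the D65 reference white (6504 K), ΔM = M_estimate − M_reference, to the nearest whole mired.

(t − 60)^(-0.1332) = 186/329.7 = 0.56415.
t − 60 = 0.56415^(1/-0.1332) = 0.56415^(-7.508) = 73.521, so t = 133.521.
T = 100·t = 13352 K → 13400 K to the nearest 200 K.
M_estimate = 10⁶/13400 = 74.63; M_reference = 10⁶/6504 = 153.75.
ΔM = 74.63 − 153.75 = -79.12 → -79 mireds.

-79 mireds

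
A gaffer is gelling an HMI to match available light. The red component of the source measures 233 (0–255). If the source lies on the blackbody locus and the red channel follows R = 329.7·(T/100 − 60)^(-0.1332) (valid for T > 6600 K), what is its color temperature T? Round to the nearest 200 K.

7400 K

(t − 60)^(-0.1332) = 233/329.7 = 0.70670.
t − 60 = 0.70670^(1/-0.1332) = 0.70670^(-7.508) = 13.547, so t = 73.547.
T = 100·t = 7355 K → 7400 K to the nearest 200 K.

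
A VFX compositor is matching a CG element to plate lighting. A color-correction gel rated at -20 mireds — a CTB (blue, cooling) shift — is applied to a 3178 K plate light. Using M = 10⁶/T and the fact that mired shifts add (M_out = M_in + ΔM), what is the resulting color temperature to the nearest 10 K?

M_in = 10⁶/3178 = 314.66 mireds.
M_out = 314.66 + (-20) = 294.66 mireds.
T_out = 10⁶/294.66 = 3393.7 K → 3390 K.

3390 K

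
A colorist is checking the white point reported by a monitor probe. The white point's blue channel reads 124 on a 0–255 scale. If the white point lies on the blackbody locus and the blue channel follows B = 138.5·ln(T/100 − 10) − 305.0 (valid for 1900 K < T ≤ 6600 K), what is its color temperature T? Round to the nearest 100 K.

3200 K

ln(t − 10) = (124 + 305.0) / 138.5 = 3.0975.
t − 10 = e^3.0975 = 22.142, so t = 32.142.
T = 100·t = 3214 K → 3200 K to the nearest 100 K.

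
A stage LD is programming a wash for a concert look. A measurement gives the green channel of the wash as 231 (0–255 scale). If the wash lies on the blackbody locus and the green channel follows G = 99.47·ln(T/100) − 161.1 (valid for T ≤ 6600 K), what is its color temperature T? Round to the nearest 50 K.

ln t = (231 + 161.1) / 99.47 = 3.9419.
t = e^3.9419 = 51.516.
T = 100·t = 5152 K → 5150 K to the nearest 50 K.

5150 K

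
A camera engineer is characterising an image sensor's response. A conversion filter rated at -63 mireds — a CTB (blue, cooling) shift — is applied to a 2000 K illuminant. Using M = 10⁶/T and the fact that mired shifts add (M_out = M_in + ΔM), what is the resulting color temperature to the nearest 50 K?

2300 K

M_in = 10⁶/2000 = 500.00 mireds.
M_out = 500.00 + (-63) = 437.00 mireds.
T_out = 10⁶/437.00 = 2288.3 K → 2300 K.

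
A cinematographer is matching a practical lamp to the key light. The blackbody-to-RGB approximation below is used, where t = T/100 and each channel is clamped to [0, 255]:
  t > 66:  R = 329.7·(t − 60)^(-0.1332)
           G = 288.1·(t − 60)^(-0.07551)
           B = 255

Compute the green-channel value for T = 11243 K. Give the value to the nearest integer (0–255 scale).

214

t = 11243/100 = 112.43; the t > 66 branch applies.
G = 288.1·(112.43 − 60)^(-0.07551) = 288.1·52.43^(-0.07551) = 288.1·0.74157 = 213.647.
Rounded: 214.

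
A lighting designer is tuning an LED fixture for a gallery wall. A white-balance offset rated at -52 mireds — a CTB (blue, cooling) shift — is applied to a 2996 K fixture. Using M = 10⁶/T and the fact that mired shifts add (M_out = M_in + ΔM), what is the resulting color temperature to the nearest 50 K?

M_in = 10⁶/2996 = 333.78 mireds.
M_out = 333.78 + (-52) = 281.78 mireds.
T_out = 10⁶/281.78 = 3548.9 K → 3550 K.

3550 K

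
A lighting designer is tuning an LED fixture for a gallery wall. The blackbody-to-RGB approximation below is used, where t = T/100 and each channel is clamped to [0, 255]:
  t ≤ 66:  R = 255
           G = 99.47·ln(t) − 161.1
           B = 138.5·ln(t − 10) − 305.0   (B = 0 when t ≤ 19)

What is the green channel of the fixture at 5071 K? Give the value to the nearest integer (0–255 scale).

229

t = 5071/100 = 50.71; the t ≤ 66 branch applies.
G = 99.47·ln 50.71 − 161.1 = 99.47·3.9261 − 161.1 = 229.431.
Rounded: 229.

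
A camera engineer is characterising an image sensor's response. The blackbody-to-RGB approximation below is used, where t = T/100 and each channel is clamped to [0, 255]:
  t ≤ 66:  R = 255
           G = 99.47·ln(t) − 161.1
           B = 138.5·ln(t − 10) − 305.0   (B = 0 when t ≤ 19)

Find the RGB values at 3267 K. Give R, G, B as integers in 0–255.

t = 3267/100 = 32.67; the t ≤ 66 branch applies.
R = 255 by definition for t ≤ 66.
G = 99.47·ln 32.67 − 161.1 = 99.47·3.4865 − 161.1 = 185.698.
B = 138.5·ln(32.67 − 10) − 305.0 = 138.5·ln 22.67 − 305.0 = 138.5·3.1210 − 305.0 = 127.264.
Rounded: (255, 186, 127).

R=255, G=186, B=127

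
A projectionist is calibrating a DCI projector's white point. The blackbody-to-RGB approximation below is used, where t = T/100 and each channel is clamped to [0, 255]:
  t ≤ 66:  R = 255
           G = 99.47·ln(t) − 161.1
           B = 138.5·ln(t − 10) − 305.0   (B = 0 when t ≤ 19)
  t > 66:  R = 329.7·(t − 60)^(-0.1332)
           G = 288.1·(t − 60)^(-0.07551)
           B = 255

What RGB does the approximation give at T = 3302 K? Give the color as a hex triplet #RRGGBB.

#FFBB81

t = 3302/100 = 33.02; the t ≤ 66 branch applies.
R = 255 by definition for t ≤ 66.
G = 99.47·ln 33.02 − 161.1 = 99.47·3.4971 − 161.1 = 186.758.
B = 138.5·ln(33.02 − 10) − 305.0 = 138.5·ln 23.02 − 305.0 = 138.5·3.1364 − 305.0 = 129.386.
Rounded: (255, 187, 129).
In hex: #FFBB81.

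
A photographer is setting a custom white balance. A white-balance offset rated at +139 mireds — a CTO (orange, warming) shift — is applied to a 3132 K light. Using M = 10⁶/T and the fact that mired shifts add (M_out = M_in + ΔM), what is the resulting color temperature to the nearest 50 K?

2200 K

M_in = 10⁶/3132 = 319.28 mireds.
M_out = 319.28 + (+139) = 458.28 mireds.
T_out = 10⁶/458.28 = 2182.0 K → 2200 K.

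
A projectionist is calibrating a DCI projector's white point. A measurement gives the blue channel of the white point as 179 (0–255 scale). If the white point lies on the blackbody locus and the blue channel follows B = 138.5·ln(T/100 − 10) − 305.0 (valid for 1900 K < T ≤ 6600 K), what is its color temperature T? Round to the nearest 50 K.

4300 K

ln(t − 10) = (179 + 305.0) / 138.5 = 3.4946.
t − 10 = e^3.4946 = 32.937, so t = 42.937.
T = 100·t = 4294 K → 4300 K to the nearest 50 K.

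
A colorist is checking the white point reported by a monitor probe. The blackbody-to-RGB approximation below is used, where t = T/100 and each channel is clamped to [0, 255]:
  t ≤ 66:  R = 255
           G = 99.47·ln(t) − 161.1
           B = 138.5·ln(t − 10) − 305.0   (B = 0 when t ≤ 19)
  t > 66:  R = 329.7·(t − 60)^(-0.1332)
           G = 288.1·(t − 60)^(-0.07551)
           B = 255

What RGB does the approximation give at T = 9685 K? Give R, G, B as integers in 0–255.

t = 9685/100 = 96.85; the t > 66 branch applies.
R = 329.7·(96.85 − 60)^(-0.1332) = 329.7·36.85^(-0.1332) = 329.7·0.61852 = 203.925.
G = 288.1·(96.85 − 60)^(-0.07551) = 288.1·36.85^(-0.07551) = 288.1·0.76158 = 219.413.
B = 255 by definition for t > 66.
Rounded: (204, 219, 255).

R=204, G=219, B=255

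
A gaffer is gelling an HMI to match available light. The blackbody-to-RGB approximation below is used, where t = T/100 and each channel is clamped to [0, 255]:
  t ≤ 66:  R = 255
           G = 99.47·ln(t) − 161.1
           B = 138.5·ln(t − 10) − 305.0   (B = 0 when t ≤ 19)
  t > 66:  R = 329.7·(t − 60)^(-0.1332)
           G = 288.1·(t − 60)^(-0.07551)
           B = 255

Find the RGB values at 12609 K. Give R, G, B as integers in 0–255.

R=189, G=210, B=255

t = 12609/100 = 126.09; the t > 66 branch applies.
R = 329.7·(126.09 − 60)^(-0.1332) = 329.7·66.09^(-0.1332) = 329.7·0.57221 = 188.659.
G = 288.1·(126.09 − 60)^(-0.07551) = 288.1·66.09^(-0.07551) = 288.1·0.72872 = 209.945.
B = 255 by definition for t > 66.
Rounded: (189, 210, 255).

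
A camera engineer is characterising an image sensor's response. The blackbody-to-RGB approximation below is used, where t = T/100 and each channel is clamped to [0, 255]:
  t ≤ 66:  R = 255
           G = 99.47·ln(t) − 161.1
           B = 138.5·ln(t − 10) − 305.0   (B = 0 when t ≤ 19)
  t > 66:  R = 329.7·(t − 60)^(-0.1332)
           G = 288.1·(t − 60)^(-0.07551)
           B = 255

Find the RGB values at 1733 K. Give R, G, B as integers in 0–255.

R=255, G=123, B=0

t = 1733/100 = 17.33; the t ≤ 66 branch applies.
R = 255 by definition for t ≤ 66.
G = 99.47·ln 17.33 − 161.1 = 99.47·2.8524 − 161.1 = 122.632.
t = 17.33 ≤ 19, so B = 0.
Rounded: (255, 123, 0).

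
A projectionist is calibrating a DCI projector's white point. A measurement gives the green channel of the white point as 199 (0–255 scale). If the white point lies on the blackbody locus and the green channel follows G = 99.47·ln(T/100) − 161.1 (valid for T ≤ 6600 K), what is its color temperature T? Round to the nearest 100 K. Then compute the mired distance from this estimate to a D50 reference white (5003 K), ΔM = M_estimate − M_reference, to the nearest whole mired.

ln t = (199 + 161.1) / 99.47 = 3.6202.
t = e^3.6202 = 37.345.
T = 100·t = 3734 K → 3700 K to the nearest 100 K.
M_estimate = 10⁶/3700 = 270.27; M_reference = 10⁶/5003 = 199.88.
ΔM = 270.27 − 199.88 = 70.39 → +70 mireds.

+70 mireds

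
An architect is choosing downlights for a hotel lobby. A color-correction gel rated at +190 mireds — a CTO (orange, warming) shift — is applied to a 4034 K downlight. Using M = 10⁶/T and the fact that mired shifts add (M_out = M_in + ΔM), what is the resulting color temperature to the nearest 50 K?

2300 K

M_in = 10⁶/4034 = 247.89 mireds.
M_out = 247.89 + (+190) = 437.89 mireds.
T_out = 10⁶/437.89 = 2283.7 K → 2300 K.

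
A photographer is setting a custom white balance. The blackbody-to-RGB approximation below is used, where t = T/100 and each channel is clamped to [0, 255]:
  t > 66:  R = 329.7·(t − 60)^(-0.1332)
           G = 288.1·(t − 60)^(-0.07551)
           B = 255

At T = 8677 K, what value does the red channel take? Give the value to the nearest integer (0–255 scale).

213

t = 8677/100 = 86.77; the t > 66 branch applies.
R = 329.7·(86.77 − 60)^(-0.1332) = 329.7·26.77^(-0.1332) = 329.7·0.64541 = 212.792.
Rounded: 213.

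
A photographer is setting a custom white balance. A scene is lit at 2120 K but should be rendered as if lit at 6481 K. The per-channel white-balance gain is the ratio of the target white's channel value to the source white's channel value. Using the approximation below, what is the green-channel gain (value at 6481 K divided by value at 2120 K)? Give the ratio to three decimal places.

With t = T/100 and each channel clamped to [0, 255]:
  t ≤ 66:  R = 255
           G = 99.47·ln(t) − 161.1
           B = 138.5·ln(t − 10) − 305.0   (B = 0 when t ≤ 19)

At 2120 K (t = 21.2):
  G = 99.47·ln 21.2 − 161.1 = 99.47·3.0540 − 161.1 = 142.681.
At 6481 K (t = 64.81):
  G = 99.47·ln 64.81 − 161.1 = 99.47·4.1715 − 161.1 = 253.835.
Gain = 253.835 / 142.681 = 1.7790 → 1.779.

1.779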